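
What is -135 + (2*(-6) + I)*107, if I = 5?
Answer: -884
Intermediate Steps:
-135 + (2*(-6) + I)*107 = -135 + (2*(-6) + 5)*107 = -135 + (-12 + 5)*107 = -135 - 7*107 = -135 - 749 = -884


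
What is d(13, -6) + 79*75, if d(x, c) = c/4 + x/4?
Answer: 23707/4 ≈ 5926.8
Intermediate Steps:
d(x, c) = c/4 + x/4 (d(x, c) = c*(¼) + x*(¼) = c/4 + x/4)
d(13, -6) + 79*75 = ((¼)*(-6) + (¼)*13) + 79*75 = (-3/2 + 13/4) + 5925 = 7/4 + 5925 = 23707/4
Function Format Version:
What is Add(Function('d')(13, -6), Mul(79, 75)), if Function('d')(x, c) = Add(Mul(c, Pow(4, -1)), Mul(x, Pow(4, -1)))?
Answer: Rational(23707, 4) ≈ 5926.8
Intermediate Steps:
Function('d')(x, c) = Add(Mul(Rational(1, 4), c), Mul(Rational(1, 4), x)) (Function('d')(x, c) = Add(Mul(c, Rational(1, 4)), Mul(x, Rational(1, 4))) = Add(Mul(Rational(1, 4), c), Mul(Rational(1, 4), x)))
Add(Function('d')(13, -6), Mul(79, 75)) = Add(Add(Mul(Rational(1, 4), -6), Mul(Rational(1, 4), 13)), Mul(79, 75)) = Add(Add(Rational(-3, 2), Rational(13, 4)), 5925) = Add(Rational(7, 4), 5925) = Rational(23707, 4)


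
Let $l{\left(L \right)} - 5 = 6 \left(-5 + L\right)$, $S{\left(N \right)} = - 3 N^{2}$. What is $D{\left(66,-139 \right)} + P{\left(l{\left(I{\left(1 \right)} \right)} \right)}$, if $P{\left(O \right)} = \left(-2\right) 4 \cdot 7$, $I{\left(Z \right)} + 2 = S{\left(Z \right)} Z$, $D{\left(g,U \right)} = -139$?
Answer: $-195$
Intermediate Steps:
$I{\left(Z \right)} = -2 - 3 Z^{3}$ ($I{\left(Z \right)} = -2 + - 3 Z^{2} Z = -2 - 3 Z^{3}$)
$l{\left(L \right)} = -25 + 6 L$ ($l{\left(L \right)} = 5 + 6 \left(-5 + L\right) = 5 + \left(-30 + 6 L\right) = -25 + 6 L$)
$P{\left(O \right)} = -56$ ($P{\left(O \right)} = \left(-8\right) 7 = -56$)
$D{\left(66,-139 \right)} + P{\left(l{\left(I{\left(1 \right)} \right)} \right)} = -139 - 56 = -195$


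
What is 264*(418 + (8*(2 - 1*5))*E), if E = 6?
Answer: 72336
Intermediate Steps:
264*(418 + (8*(2 - 1*5))*E) = 264*(418 + (8*(2 - 1*5))*6) = 264*(418 + (8*(2 - 5))*6) = 264*(418 + (8*(-3))*6) = 264*(418 - 24*6) = 264*(418 - 144) = 264*274 = 72336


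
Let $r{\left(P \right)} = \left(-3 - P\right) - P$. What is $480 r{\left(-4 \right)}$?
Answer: $2400$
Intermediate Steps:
$r{\left(P \right)} = -3 - 2 P$
$480 r{\left(-4 \right)} = 480 \left(-3 - -8\right) = 480 \left(-3 + 8\right) = 480 \cdot 5 = 2400$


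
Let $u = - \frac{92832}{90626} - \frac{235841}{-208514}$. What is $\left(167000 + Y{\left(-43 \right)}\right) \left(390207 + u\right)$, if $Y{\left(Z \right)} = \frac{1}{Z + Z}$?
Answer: $\frac{52950260693600201848017}{812561959852} \approx 6.5165 \cdot 10^{10}$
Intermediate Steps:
$u = \frac{1008277409}{9448394882}$ ($u = \left(-92832\right) \frac{1}{90626} - - \frac{235841}{208514} = - \frac{46416}{45313} + \frac{235841}{208514} = \frac{1008277409}{9448394882} \approx 0.10671$)
$Y{\left(Z \right)} = \frac{1}{2 Z}$
$\left(167000 + Y{\left(-43 \right)}\right) \left(390207 + u\right) = \left(167000 + \frac{1}{2 \left(-43\right)}\right) \left(390207 + \frac{1008277409}{9448394882}\right) = \left(167000 + \frac{1}{2} \left(- \frac{1}{43}\right)\right) \frac{3686830829997983}{9448394882} = \left(167000 - \frac{1}{86}\right) \frac{3686830829997983}{9448394882} = \frac{14361999}{86} \cdot \frac{3686830829997983}{9448394882} = \frac{52950260693600201848017}{812561959852}$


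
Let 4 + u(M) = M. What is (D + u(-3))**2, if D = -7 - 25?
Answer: 1521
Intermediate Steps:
D = -32
u(M) = -4 + M
(D + u(-3))**2 = (-32 + (-4 - 3))**2 = (-32 - 7)**2 = (-39)**2 = 1521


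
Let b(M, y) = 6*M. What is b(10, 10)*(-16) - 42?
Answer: -1002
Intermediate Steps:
b(10, 10)*(-16) - 42 = (6*10)*(-16) - 42 = 60*(-16) - 42 = -960 - 42 = -1002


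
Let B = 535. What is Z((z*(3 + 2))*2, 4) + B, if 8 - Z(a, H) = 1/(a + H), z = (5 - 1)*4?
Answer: 89051/164 ≈ 542.99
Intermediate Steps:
z = 16 (z = 4*4 = 16)
Z(a, H) = 8 - 1/(H + a) (Z(a, H) = 8 - 1/(a + H) = 8 - 1/(H + a))
Z((z*(3 + 2))*2, 4) + B = (-1 + 8*4 + 8*((16*(3 + 2))*2))/(4 + (16*(3 + 2))*2) + 535 = (-1 + 32 + 8*((16*5)*2))/(4 + (16*5)*2) + 535 = (-1 + 32 + 8*(80*2))/(4 + 80*2) + 535 = (-1 + 32 + 8*160)/(4 + 160) + 535 = (-1 + 32 + 1280)/164 + 535 = (1/164)*1311 + 535 = 1311/164 + 535 = 89051/164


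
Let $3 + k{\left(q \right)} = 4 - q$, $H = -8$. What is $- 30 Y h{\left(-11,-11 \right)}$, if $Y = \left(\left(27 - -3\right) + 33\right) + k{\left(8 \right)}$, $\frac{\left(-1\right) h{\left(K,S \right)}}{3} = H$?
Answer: $-40320$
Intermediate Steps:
$k{\left(q \right)} = 1 - q$ ($k{\left(q \right)} = -3 - \left(-4 + q\right) = 1 - q$)
$h{\left(K,S \right)} = 24$ ($h{\left(K,S \right)} = \left(-3\right) \left(-8\right) = 24$)
$Y = 56$ ($Y = \left(\left(27 - -3\right) + 33\right) + \left(1 - 8\right) = \left(\left(27 + 3\right) + 33\right) + \left(1 - 8\right) = \left(30 + 33\right) - 7 = 63 - 7 = 56$)
$- 30 Y h{\left(-11,-11 \right)} = \left(-30\right) 56 \cdot 24 = \left(-1680\right) 24 = -40320$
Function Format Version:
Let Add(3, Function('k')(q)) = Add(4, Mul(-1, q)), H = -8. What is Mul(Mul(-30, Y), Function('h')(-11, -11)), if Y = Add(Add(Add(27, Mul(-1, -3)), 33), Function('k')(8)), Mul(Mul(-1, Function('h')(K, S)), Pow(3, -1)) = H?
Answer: -40320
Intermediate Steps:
Function('k')(q) = Add(1, Mul(-1, q)) (Function('k')(q) = Add(-3, Add(4, Mul(-1, q))) = Add(1, Mul(-1, q)))
Function('h')(K, S) = 24 (Function('h')(K, S) = Mul(-3, -8) = 24)
Y = 56 (Y = Add(Add(Add(27, Mul(-1, -3)), 33), Add(1, Mul(-1, 8))) = Add(Add(Add(27, 3), 33), Add(1, -8)) = Add(Add(30, 33), -7) = Add(63, -7) = 56)
Mul(Mul(-30, Y), Function('h')(-11, -11)) = Mul(Mul(-30, 56), 24) = Mul(-1680, 24) = -40320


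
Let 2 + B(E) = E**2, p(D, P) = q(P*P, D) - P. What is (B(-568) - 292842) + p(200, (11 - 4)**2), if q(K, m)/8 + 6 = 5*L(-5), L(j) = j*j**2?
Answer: 24683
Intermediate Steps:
L(j) = j**3
q(K, m) = -5048 (q(K, m) = -48 + 8*(5*(-5)**3) = -48 + 8*(5*(-125)) = -48 + 8*(-625) = -48 - 5000 = -5048)
p(D, P) = -5048 - P
B(E) = -2 + E**2
(B(-568) - 292842) + p(200, (11 - 4)**2) = ((-2 + (-568)**2) - 292842) + (-5048 - (11 - 4)**2) = ((-2 + 322624) - 292842) + (-5048 - 1*7**2) = (322622 - 292842) + (-5048 - 1*49) = 29780 + (-5048 - 49) = 29780 - 5097 = 24683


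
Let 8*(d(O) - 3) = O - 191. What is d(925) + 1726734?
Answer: 6907315/4 ≈ 1.7268e+6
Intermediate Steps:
d(O) = -167/8 + O/8 (d(O) = 3 + (O - 191)/8 = 3 + (-191 + O)/8 = 3 + (-191/8 + O/8) = -167/8 + O/8)
d(925) + 1726734 = (-167/8 + (⅛)*925) + 1726734 = (-167/8 + 925/8) + 1726734 = 379/4 + 1726734 = 6907315/4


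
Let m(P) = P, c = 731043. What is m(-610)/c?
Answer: -610/731043 ≈ -0.00083442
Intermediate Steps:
m(-610)/c = -610/731043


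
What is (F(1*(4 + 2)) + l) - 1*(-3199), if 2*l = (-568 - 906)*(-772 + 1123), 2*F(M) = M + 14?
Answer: -255478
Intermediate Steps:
F(M) = 7 + M/2 (F(M) = (M + 14)/2 = (14 + M)/2 = 7 + M/2)
l = -258687 (l = ((-568 - 906)*(-772 + 1123))/2 = (-1474*351)/2 = (½)*(-517374) = -258687)
(F(1*(4 + 2)) + l) - 1*(-3199) = ((7 + (1*(4 + 2))/2) - 258687) - 1*(-3199) = ((7 + (1*6)/2) - 258687) + 3199 = ((7 + (½)*6) - 258687) + 3199 = ((7 + 3) - 258687) + 3199 = (10 - 258687) + 3199 = -258677 + 3199 = -255478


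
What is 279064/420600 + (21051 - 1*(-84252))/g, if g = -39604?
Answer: -4154798893/2082180300 ≈ -1.9954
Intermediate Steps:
279064/420600 + (21051 - 1*(-84252))/g = 279064/420600 + (21051 - 1*(-84252))/(-39604) = 279064*(1/420600) + (21051 + 84252)*(-1/39604) = 34883/52575 + 105303*(-1/39604) = 34883/52575 - 105303/39604 = -4154798893/2082180300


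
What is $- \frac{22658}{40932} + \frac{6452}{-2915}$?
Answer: $- \frac{165070667}{59658390} \approx -2.7669$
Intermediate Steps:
$- \frac{22658}{40932} + \frac{6452}{-2915} = \left(-22658\right) \frac{1}{40932} + 6452 \left(- \frac{1}{2915}\right) = - \frac{11329}{20466} - \frac{6452}{2915} = - \frac{165070667}{59658390}$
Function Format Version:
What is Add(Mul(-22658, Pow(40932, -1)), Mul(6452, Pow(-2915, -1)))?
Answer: Rational(-165070667, 59658390) ≈ -2.7669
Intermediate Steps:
Add(Mul(-22658, Pow(40932, -1)), Mul(6452, Pow(-2915, -1))) = Add(Mul(-22658, Rational(1, 40932)), Mul(6452, Rational(-1, 2915))) = Add(Rational(-11329, 20466), Rational(-6452, 2915)) = Rational(-165070667, 59658390)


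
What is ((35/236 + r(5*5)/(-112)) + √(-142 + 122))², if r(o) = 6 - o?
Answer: -868899079/43665664 + 2101*I*√5/1652 ≈ -19.899 + 2.8438*I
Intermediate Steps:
((35/236 + r(5*5)/(-112)) + √(-142 + 122))² = ((35/236 + (6 - 5*5)/(-112)) + √(-142 + 122))² = ((35*(1/236) + (6 - 1*25)*(-1/112)) + √(-20))² = ((35/236 + (6 - 25)*(-1/112)) + 2*I*√5)² = ((35/236 - 19*(-1/112)) + 2*I*√5)² = ((35/236 + 19/112) + 2*I*√5)² = (2101/6608 + 2*I*√5)²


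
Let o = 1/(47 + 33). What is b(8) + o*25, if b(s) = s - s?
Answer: 5/16 ≈ 0.31250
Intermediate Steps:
o = 1/80 ≈ 0.012500
b(s) = 0
b(8) + o*25 = 0 + (1/80)*25 = 0 + 5/16 = 5/16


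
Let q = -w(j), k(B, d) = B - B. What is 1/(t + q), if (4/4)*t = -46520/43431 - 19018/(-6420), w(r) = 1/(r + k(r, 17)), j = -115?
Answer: 356278970/676886091 ≈ 0.52635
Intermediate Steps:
k(B, d) = 0
w(r) = 1/r (w(r) = 1/(r + 0) = 1/r)
q = 1/115 (q = -1/(-115) = -1*(-1/115) = 1/115 ≈ 0.0086956)
t = 29295131/15490390 (t = -46520/43431 - 19018/(-6420) = -46520*1/43431 - 19018*(-1/6420) = -46520/43431 + 9509/3210 = 29295131/15490390 ≈ 1.8912)
1/(t + q) = 1/(29295131/15490390 + 1/115) = 1/(676886091/356278970) = 356278970/676886091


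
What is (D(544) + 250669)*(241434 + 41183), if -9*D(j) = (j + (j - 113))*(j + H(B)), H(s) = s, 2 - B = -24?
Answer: 53391721023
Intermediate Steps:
B = 26 (B = 2 - 1*(-24) = 2 + 24 = 26)
D(j) = -(-113 + 2*j)*(26 + j)/9 (D(j) = -(j + (j - 113))*(j + 26)/9 = -(j + (-113 + j))*(26 + j)/9 = -(-113 + 2*j)*(26 + j)/9)
(D(544) + 250669)*(241434 + 41183) = ((2938/9 - 2/9*544² + (61/9)*544) + 250669)*(241434 + 41183) = ((2938/9 - 2/9*295936 + 33184/9) + 250669)*282617 = ((2938/9 - 591872/9 + 33184/9) + 250669)*282617 = (-61750 + 250669)*282617 = 188919*282617 = 53391721023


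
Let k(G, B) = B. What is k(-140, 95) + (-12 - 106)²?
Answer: 14019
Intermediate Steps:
k(-140, 95) + (-12 - 106)² = 95 + (-12 - 106)² = 95 + (-118)² = 95 + 13924 = 14019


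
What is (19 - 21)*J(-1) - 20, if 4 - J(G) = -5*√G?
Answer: -28 - 10*I ≈ -28.0 - 10.0*I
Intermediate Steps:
J(G) = 4 + 5*√G (J(G) = 4 - (-5)*√G = 4 + 5*√G)
(19 - 21)*J(-1) - 20 = (19 - 21)*(4 + 5*√(-1)) - 20 = -2*(4 + 5*I) - 20 = (-8 - 10*I) - 20 = -28 - 10*I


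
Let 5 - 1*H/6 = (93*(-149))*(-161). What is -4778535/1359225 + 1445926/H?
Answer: -732555616483/202159527780 ≈ -3.6236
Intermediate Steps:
H = -13385832 (H = 30 - 6*93*(-149)*(-161) = 30 - (-83142)*(-161) = 30 - 6*2230977 = 30 - 13385862 = -13385832)
-4778535/1359225 + 1445926/H = -4778535/1359225 + 1445926/(-13385832) = -4778535*1/1359225 + 1445926*(-1/13385832) = -318569/90615 - 722963/6692916 = -732555616483/202159527780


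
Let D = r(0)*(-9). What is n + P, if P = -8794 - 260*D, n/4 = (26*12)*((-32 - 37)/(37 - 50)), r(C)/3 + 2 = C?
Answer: -16210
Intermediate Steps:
r(C) = -6 + 3*C
D = 54 (D = (-6 + 3*0)*(-9) = (-6 + 0)*(-9) = -6*(-9) = 54)
n = 6624 (n = 4*((26*12)*((-32 - 37)/(37 - 50))) = 4*(312*(-69/(-13))) = 4*(312*(-69*(-1/13))) = 4*(312*(69/13)) = 4*1656 = 6624)
P = -22834 (P = -8794 - 260*54 = -8794 - 14040 = -22834)
n + P = 6624 - 22834 = -16210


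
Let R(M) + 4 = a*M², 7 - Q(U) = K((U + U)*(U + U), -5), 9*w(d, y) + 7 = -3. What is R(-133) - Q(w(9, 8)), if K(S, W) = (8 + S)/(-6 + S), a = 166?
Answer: 126263085/43 ≈ 2.9364e+6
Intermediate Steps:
K(S, W) = (8 + S)/(-6 + S)
w(d, y) = -10/9 (w(d, y) = -7/9 + (⅑)*(-3) = -7/9 - ⅓ = -10/9)
Q(U) = 7 - (8 + 4*U²)/(-6 + 4*U²) (Q(U) = 7 - (8 + (U + U)*(U + U))/(-6 + (U + U)*(U + U)) = 7 - (8 + (2*U)*(2*U))/(-6 + (2*U)*(2*U)) = 7 - (8 + 4*U²)/(-6 + 4*U²))
R(M) = -4 + 166*M²
R(-133) - Q(w(9, 8)) = (-4 + 166*(-133)²) - (-25 + 12*(-10/9)²)/(-3 + 2*(-10/9)²) = (-4 + 166*17689) - (-25 + 12*(100/81))/(-3 + 2*(100/81)) = (-4 + 2936374) - (-25 + 400/27)/(-3 + 200/81) = 2936370 - (-275)/((-43/81)*27) = 2936370 - (-81)*(-275)/(43*27) = 2936370 - 1*825/43 = 2936370 - 825/43 = 126263085/43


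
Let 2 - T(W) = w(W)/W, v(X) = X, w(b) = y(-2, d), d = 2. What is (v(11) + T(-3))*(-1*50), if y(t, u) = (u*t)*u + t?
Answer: -1450/3 ≈ -483.33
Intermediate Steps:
y(t, u) = t + t*u**2 (y(t, u) = (t*u)*u + t = t*u**2 + t = t + t*u**2)
w(b) = -10 (w(b) = -2*(1 + 2**2) = -2*(1 + 4) = -2*5 = -10)
T(W) = 2 + 10/W (T(W) = 2 - (-10)/W = 2 + 10/W)
(v(11) + T(-3))*(-1*50) = (11 + (2 + 10/(-3)))*(-1*50) = (11 + (2 + 10*(-1/3)))*(-50) = (11 + (2 - 10/3))*(-50) = (11 - 4/3)*(-50) = (29/3)*(-50) = -1450/3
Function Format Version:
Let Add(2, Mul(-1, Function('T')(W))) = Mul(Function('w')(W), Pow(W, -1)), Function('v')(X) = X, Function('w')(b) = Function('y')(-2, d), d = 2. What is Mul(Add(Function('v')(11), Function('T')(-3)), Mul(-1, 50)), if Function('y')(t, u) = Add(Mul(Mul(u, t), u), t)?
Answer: Rational(-1450, 3) ≈ -483.33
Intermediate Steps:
Function('y')(t, u) = Add(t, Mul(t, Pow(u, 2))) (Function('y')(t, u) = Add(Mul(Mul(t, u), u), t) = Add(Mul(t, Pow(u, 2)), t) = Add(t, Mul(t, Pow(u, 2))))
Function('w')(b) = -10 (Function('w')(b) = Mul(-2, Add(1, Pow(2, 2))) = Mul(-2, Add(1, 4)) = Mul(-2, 5) = -10)
Function('T')(W) = Add(2, Mul(10, Pow(W, -1))) (Function('T')(W) = Add(2, Mul(-1, Mul(-10, Pow(W, -1)))) = Add(2, Mul(10, Pow(W, -1))))
Mul(Add(Function('v')(11), Function('T')(-3)), Mul(-1, 50)) = Mul(Add(11, Add(2, Mul(10, Pow(-3, -1)))), Mul(-1, 50)) = Mul(Add(11, Add(2, Mul(10, Rational(-1, 3)))), -50) = Mul(Add(11, Add(2, Rational(-10, 3))), -50) = Mul(Add(11, Rational(-4, 3)), -50) = Mul(Rational(29, 3), -50) = Rational(-1450, 3)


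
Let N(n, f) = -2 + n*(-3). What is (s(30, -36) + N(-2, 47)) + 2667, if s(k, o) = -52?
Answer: 2619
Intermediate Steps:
N(n, f) = -2 - 3*n
(s(30, -36) + N(-2, 47)) + 2667 = (-52 + (-2 - 3*(-2))) + 2667 = (-52 + (-2 + 6)) + 2667 = (-52 + 4) + 2667 = -48 + 2667 = 2619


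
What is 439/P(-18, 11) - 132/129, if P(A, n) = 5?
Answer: 18657/215 ≈ 86.777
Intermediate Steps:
439/P(-18, 11) - 132/129 = 439/5 - 132/129 = 439*(1/5) - 132*1/129 = 439/5 - 44/43 = 18657/215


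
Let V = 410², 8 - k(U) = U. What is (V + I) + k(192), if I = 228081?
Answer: 395997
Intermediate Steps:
k(U) = 8 - U
V = 168100
(V + I) + k(192) = (168100 + 228081) + (8 - 1*192) = 396181 + (8 - 192) = 396181 - 184 = 395997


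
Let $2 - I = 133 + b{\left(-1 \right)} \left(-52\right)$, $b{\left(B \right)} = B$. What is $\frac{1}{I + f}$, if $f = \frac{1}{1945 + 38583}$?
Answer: $- \frac{40528}{7416623} \approx -0.0054645$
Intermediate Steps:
$I = -183$ ($I = 2 - \left(133 - -52\right) = 2 - \left(133 + 52\right) = 2 - 185 = -183$)
$f = \frac{1}{40528} \approx 2.4674 \cdot 10^{-5}$
$\frac{1}{I + f} = \frac{1}{-183 + \frac{1}{40528}} = \frac{1}{- \frac{7416623}{40528}} = - \frac{40528}{7416623}$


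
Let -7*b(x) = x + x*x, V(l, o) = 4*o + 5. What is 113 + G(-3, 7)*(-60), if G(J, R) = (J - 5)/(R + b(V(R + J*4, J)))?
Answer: 593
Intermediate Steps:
V(l, o) = 5 + 4*o
b(x) = -x/7 - x²/7 (b(x) = -(x + x*x)/7 = -(x + x²)/7 = -x/7 - x²/7)
G(J, R) = (-5 + J)/(R - (5 + 4*J)*(6 + 4*J)/7) (G(J, R) = (J - 5)/(R - (5 + 4*J)*(1 + (5 + 4*J))/7) = (-5 + J)/(R - (5 + 4*J)*(6 + 4*J)/7))
113 + G(-3, 7)*(-60) = 113 + (7*(5 - 1*(-3))/(30 - 7*7 + 16*(-3)² + 44*(-3)))*(-60) = 113 + (7*(5 + 3)/(30 - 49 + 16*9 - 132))*(-60) = 113 + (7*8/(30 - 49 + 144 - 132))*(-60) = 113 + (7*8/(-7))*(-60) = 113 + (7*(-⅐)*8)*(-60) = 113 - 8*(-60) = 113 + 480 = 593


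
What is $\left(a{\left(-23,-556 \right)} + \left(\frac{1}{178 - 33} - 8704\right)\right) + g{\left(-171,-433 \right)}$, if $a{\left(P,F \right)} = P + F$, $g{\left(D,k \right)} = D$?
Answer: $- \frac{1370829}{145} \approx -9454.0$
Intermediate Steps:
$a{\left(P,F \right)} = F + P$
$\left(a{\left(-23,-556 \right)} + \left(\frac{1}{178 - 33} - 8704\right)\right) + g{\left(-171,-433 \right)} = \left(\left(-556 - 23\right) + \left(\frac{1}{178 - 33} - 8704\right)\right) - 171 = \left(-579 - \left(8704 - \frac{1}{145}\right)\right) - 171 = \left(-579 + \left(\frac{1}{145} - 8704\right)\right) - 171 = \left(-579 - \frac{1262079}{145}\right) - 171 = - \frac{1346034}{145} - 171 = - \frac{1370829}{145}$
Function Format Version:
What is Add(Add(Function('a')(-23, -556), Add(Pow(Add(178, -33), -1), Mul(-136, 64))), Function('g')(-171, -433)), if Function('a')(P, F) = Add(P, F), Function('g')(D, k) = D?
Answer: Rational(-1370829, 145) ≈ -9454.0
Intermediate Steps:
Function('a')(P, F) = Add(F, P)
Add(Add(Function('a')(-23, -556), Add(Pow(Add(178, -33), -1), Mul(-136, 64))), Function('g')(-171, -433)) = Add(Add(Add(-556, -23), Add(Pow(Add(178, -33), -1), Mul(-136, 64))), -171) = Add(Add(-579, Add(Pow(145, -1), -8704)), -171) = Add(Add(-579, Add(Rational(1, 145), -8704)), -171) = Add(Add(-579, Rational(-1262079, 145)), -171) = Add(Rational(-1346034, 145), -171) = Rational(-1370829, 145)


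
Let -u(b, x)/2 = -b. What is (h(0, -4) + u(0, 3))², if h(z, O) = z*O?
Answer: 0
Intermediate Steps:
u(b, x) = 2*b (u(b, x) = -(-2)*b = 2*b)
h(z, O) = O*z
(h(0, -4) + u(0, 3))² = (-4*0 + 2*0)² = (0 + 0)² = 0² = 0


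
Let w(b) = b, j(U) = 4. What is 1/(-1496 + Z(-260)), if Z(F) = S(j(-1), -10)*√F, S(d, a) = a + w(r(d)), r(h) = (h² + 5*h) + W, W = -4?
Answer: -17/26862 - I*√65/53724 ≈ -0.00063286 - 0.00015007*I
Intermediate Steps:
r(h) = -4 + h² + 5*h (r(h) = (h² + 5*h) - 4 = -4 + h² + 5*h)
S(d, a) = -4 + a + d² + 5*d (S(d, a) = a + (-4 + d² + 5*d) = -4 + a + d² + 5*d)
Z(F) = 22*√F (Z(F) = (-4 - 10 + 4² + 5*4)*√F = (-4 - 10 + 16 + 20)*√F = 22*√F)
1/(-1496 + Z(-260)) = 1/(-1496 + 22*√(-260)) = 1/(-1496 + 22*(2*I*√65)) = 1/(-1496 + 44*I*√65)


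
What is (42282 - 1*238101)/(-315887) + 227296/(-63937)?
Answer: -4559982473/1553605163 ≈ -2.9351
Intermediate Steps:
(42282 - 1*238101)/(-315887) + 227296/(-63937) = (42282 - 238101)*(-1/315887) + 227296*(-1/63937) = -195819*(-1/315887) - 227296/63937 = 15063/24299 - 227296/63937 = -4559982473/1553605163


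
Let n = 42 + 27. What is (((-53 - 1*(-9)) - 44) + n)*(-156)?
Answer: 2964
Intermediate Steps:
n = 69
(((-53 - 1*(-9)) - 44) + n)*(-156) = (((-53 - 1*(-9)) - 44) + 69)*(-156) = (((-53 + 9) - 44) + 69)*(-156) = ((-44 - 44) + 69)*(-156) = (-88 + 69)*(-156) = -19*(-156) = 2964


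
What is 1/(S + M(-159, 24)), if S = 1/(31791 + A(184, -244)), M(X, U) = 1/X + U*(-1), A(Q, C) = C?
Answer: -5015973/120414740 ≈ -0.041656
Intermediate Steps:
M(X, U) = 1/X - U
S = 1/31547 (S = 1/(31791 - 244) = 1/31547 ≈ 3.1699e-5)
1/(S + M(-159, 24)) = 1/(1/31547 + (1/(-159) - 1*24)) = 1/(1/31547 + (-1/159 - 24)) = 1/(1/31547 - 3817/159) = 1/(-120414740/5015973) = -5015973/120414740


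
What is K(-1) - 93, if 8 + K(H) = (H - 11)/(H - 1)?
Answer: -95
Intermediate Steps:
K(H) = -8 + (-11 + H)/(-1 + H) (K(H) = -8 + (H - 11)/(H - 1) = -8 + (-11 + H)/(-1 + H))
K(-1) - 93 = (-3 - 7*(-1))/(-1 - 1) - 93 = (-3 + 7)/(-2) - 93 = -½*4 - 93 = -2 - 93 = -95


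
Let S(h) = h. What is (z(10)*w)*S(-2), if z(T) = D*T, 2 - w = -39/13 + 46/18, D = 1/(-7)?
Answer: 440/63 ≈ 6.9841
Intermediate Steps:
D = -⅐ ≈ -0.14286
w = 22/9 (w = 2 - (-39/13 + 46/18) = 2 - (-39*1/13 + 46*(1/18)) = 2 - (-3 + 23/9) = 2 - 1*(-4/9) = 2 + 4/9 = 22/9 ≈ 2.4444)
z(T) = -T/7
(z(10)*w)*S(-2) = (-⅐*10*(22/9))*(-2) = -10/7*22/9*(-2) = -220/63*(-2) = 440/63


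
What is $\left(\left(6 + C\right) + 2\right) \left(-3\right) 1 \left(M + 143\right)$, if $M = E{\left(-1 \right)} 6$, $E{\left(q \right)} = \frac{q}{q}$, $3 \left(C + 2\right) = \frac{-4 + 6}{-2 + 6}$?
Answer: $- \frac{5513}{2} \approx -2756.5$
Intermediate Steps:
$C = - \frac{11}{6}$ ($C = -2 + \frac{\left(-4 + 6\right) \frac{1}{-2 + 6}}{3} = -2 + \frac{2 \cdot \frac{1}{4}}{3} = -2 + \frac{1}{3} \cdot \frac{1}{2} = -2 + \frac{1}{6} = - \frac{11}{6} \approx -1.8333$)
$E{\left(q \right)} = 1$
$M = 6$ ($M = 1 \cdot 6 = 6$)
$\left(\left(6 + C\right) + 2\right) \left(-3\right) 1 \left(M + 143\right) = \left(\left(6 - \frac{11}{6}\right) + 2\right) \left(-3\right) 1 \left(6 + 143\right) = \left(\frac{25}{6} + 2\right) \left(-3\right) 1 \cdot 149 = \frac{37}{6} \left(-3\right) 1 \cdot 149 = \left(- \frac{37}{2}\right) 1 \cdot 149 = \left(- \frac{37}{2}\right) 149 = - \frac{5513}{2}$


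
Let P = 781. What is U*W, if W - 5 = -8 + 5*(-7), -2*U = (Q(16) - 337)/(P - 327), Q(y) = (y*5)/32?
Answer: -12711/908 ≈ -13.999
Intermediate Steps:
Q(y) = 5*y/32 (Q(y) = (5*y)*(1/32) = 5*y/32)
U = 669/1816 (U = -((5/32)*16 - 337)/(2*(781 - 327)) = -(5/2 - 337)/(2*454) = -(-669)/(4*454) = -½*(-669/908) = 669/1816 ≈ 0.36839)
W = -38 (W = 5 + (-8 + 5*(-7)) = 5 + (-8 - 35) = 5 - 43 = -38)
U*W = (669/1816)*(-38) = -12711/908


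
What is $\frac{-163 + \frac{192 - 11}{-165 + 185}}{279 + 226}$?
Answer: $- \frac{3079}{10100} \approx -0.30485$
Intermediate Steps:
$\frac{-163 + \frac{192 - 11}{-165 + 185}}{279 + 226} = \frac{-163 + \frac{181}{20}}{505} = \left(-163 + 181 \cdot \frac{1}{20}\right) \frac{1}{505} = \left(-163 + \frac{181}{20}\right) \frac{1}{505} = \left(- \frac{3079}{20}\right) \frac{1}{505} = - \frac{3079}{10100}$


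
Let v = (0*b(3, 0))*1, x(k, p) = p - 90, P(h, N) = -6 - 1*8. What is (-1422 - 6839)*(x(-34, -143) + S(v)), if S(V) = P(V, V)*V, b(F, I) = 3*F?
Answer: 1924813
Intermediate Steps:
P(h, N) = -14 (P(h, N) = -6 - 8 = -14)
x(k, p) = -90 + p
v = 0 (v = (0*(3*3))*1 = (0*9)*1 = 0*1 = 0)
S(V) = -14*V
(-1422 - 6839)*(x(-34, -143) + S(v)) = (-1422 - 6839)*((-90 - 143) - 14*0) = -8261*(-233 + 0) = -8261*(-233) = 1924813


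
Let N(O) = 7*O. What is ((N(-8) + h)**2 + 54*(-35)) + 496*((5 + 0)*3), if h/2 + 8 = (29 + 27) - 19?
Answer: 5554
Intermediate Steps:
h = 58 (h = -16 + 2*((29 + 27) - 19) = -16 + 2*(56 - 19) = -16 + 2*37 = -16 + 74 = 58)
((N(-8) + h)**2 + 54*(-35)) + 496*((5 + 0)*3) = ((7*(-8) + 58)**2 + 54*(-35)) + 496*((5 + 0)*3) = ((-56 + 58)**2 - 1890) + 496*(5*3) = (2**2 - 1890) + 496*15 = (4 - 1890) + 7440 = -1886 + 7440 = 5554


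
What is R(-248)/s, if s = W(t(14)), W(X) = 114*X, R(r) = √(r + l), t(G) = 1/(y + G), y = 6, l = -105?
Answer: 10*I*√353/57 ≈ 3.2962*I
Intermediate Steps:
t(G) = 1/(6 + G)
R(r) = √(-105 + r) (R(r) = √(r - 105) = √(-105 + r))
s = 57/10 (s = 114/(6 + 14) = 114/20 = 114*(1/20) = 57/10 ≈ 5.7000)
R(-248)/s = √(-105 - 248)/(57/10) = √(-353)*(10/57) = (I*√353)*(10/57) = 10*I*√353/57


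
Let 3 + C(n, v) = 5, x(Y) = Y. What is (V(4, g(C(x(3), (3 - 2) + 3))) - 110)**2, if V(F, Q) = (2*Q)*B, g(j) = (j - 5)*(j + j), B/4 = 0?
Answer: 12100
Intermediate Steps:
B = 0 (B = 4*0 = 0)
C(n, v) = 2 (C(n, v) = -3 + 5 = 2)
g(j) = 2*j*(-5 + j) (g(j) = (-5 + j)*(2*j) = 2*j*(-5 + j))
V(F, Q) = 0 (V(F, Q) = (2*Q)*0 = 0)
(V(4, g(C(x(3), (3 - 2) + 3))) - 110)**2 = (0 - 110)**2 = (-110)**2 = 12100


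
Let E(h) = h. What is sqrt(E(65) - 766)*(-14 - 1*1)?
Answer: -15*I*sqrt(701) ≈ -397.15*I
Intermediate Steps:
sqrt(E(65) - 766)*(-14 - 1*1) = sqrt(65 - 766)*(-14 - 1*1) = sqrt(-701)*(-14 - 1) = (I*sqrt(701))*(-15) = -15*I*sqrt(701)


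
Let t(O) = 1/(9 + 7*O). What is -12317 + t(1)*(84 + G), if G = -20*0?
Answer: -49247/4 ≈ -12312.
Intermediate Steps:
G = 0
-12317 + t(1)*(84 + G) = -12317 + (84 + 0)/(9 + 7*1) = -12317 + 84/(9 + 7) = -12317 + 84/16 = -12317 + (1/16)*84 = -12317 + 21/4 = -49247/4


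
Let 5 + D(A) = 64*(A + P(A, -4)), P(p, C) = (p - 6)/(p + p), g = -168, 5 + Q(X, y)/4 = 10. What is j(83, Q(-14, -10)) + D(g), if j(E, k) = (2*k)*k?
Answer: -69467/7 ≈ -9923.9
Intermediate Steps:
Q(X, y) = 20 (Q(X, y) = -20 + 4*10 = -20 + 40 = 20)
j(E, k) = 2*k²
P(p, C) = (-6 + p)/(2*p) (P(p, C) = (-6 + p)/((2*p)) = (-6 + p)*(1/(2*p)) = (-6 + p)/(2*p))
D(A) = -5 + 64*A + 32*(-6 + A)/A (D(A) = -5 + 64*(A + (-6 + A)/(2*A)) = -5 + (64*A + 32*(-6 + A)/A) = -5 + 64*A + 32*(-6 + A)/A)
j(83, Q(-14, -10)) + D(g) = 2*20² + (27 - 192/(-168) + 64*(-168)) = 2*400 + (27 - 192*(-1/168) - 10752) = 800 + (27 + 8/7 - 10752) = 800 - 75067/7 = -69467/7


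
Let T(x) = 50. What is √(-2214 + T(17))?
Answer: 2*I*√541 ≈ 46.519*I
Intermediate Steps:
√(-2214 + T(17)) = √(-2214 + 50) = √(-2164) = 2*I*√541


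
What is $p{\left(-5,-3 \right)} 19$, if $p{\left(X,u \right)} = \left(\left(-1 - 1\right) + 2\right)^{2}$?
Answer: $0$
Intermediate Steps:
$p{\left(X,u \right)} = 0$ ($p{\left(X,u \right)} = \left(-2 + 2\right)^{2} = 0^{2} = 0$)
$p{\left(-5,-3 \right)} 19 = 0 \cdot 19 = 0$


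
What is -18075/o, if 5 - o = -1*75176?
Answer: -18075/75181 ≈ -0.24042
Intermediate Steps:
o = 75181 (o = 5 - (-1)*75176 = 5 - 1*(-75176) = 5 + 75176 = 75181)
-18075/o = -18075/75181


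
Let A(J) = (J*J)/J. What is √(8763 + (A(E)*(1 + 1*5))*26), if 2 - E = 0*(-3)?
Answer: 55*√3 ≈ 95.263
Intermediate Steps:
E = 2 (E = 2 - 0*(-3) = 2 - 1*0 = 2 + 0 = 2)
A(J) = J (A(J) = J²/J = J)
√(8763 + (A(E)*(1 + 1*5))*26) = √(8763 + (2*(1 + 1*5))*26) = √(8763 + (2*(1 + 5))*26) = √(8763 + (2*6)*26) = √(8763 + 12*26) = √(8763 + 312) = √9075 = 55*√3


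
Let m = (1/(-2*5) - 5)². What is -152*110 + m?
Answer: -1669399/100 ≈ -16694.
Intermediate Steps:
m = 2601/100 (m = (1/(-10) - 5)² = (-⅒ - 5)² = (-51/10)² = 2601/100 ≈ 26.010)
-152*110 + m = -152*110 + 2601/100 = -16720 + 2601/100 = -1669399/100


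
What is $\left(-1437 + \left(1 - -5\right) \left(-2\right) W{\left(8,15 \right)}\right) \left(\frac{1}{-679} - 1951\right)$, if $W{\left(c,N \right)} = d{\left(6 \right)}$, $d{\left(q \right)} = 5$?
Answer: $\frac{1983120810}{679} \approx 2.9206 \cdot 10^{6}$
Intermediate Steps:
$W{\left(c,N \right)} = 5$
$\left(-1437 + \left(1 - -5\right) \left(-2\right) W{\left(8,15 \right)}\right) \left(\frac{1}{-679} - 1951\right) = \left(-1437 + \left(1 - -5\right) \left(-2\right) 5\right) \left(\frac{1}{-679} - 1951\right) = \left(-1437 + \left(1 + 5\right) \left(-2\right) 5\right) \left(- \frac{1}{679} - 1951\right) = \left(-1437 + 6 \left(-2\right) 5\right) \left(- \frac{1324730}{679}\right) = \left(-1437 - 60\right) \left(- \frac{1324730}{679}\right) = \left(-1497\right) \left(- \frac{1324730}{679}\right) = \frac{1983120810}{679}$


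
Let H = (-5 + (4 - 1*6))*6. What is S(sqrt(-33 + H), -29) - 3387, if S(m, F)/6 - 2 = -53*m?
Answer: -3375 - 1590*I*sqrt(3) ≈ -3375.0 - 2754.0*I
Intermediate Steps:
H = -42 (H = (-5 + (4 - 6))*6 = (-5 - 2)*6 = -7*6 = -42)
S(m, F) = 12 - 318*m (S(m, F) = 12 + 6*(-53*m) = 12 - 318*m)
S(sqrt(-33 + H), -29) - 3387 = (12 - 318*sqrt(-33 - 42)) - 3387 = (12 - 1590*I*sqrt(3)) - 3387 = -3375 - 1590*I*sqrt(3)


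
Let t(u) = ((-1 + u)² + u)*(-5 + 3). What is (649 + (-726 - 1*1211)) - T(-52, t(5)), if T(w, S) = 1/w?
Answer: -66975/52 ≈ -1288.0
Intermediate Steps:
t(u) = -2*u - 2*(-1 + u)² (t(u) = (u + (-1 + u)²)*(-2) = -2*u - 2*(-1 + u)²)
(649 + (-726 - 1*1211)) - T(-52, t(5)) = (649 + (-726 - 1*1211)) - 1/(-52) = (649 + (-726 - 1211)) - 1*(-1/52) = (649 - 1937) + 1/52 = -1288 + 1/52 = -66975/52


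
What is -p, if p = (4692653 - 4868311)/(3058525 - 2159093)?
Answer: 87829/449716 ≈ 0.19530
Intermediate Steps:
p = -87829/449716 (p = -175658/899432 = -175658*1/899432 = -87829/449716 ≈ -0.19530)
-p = -1*(-87829/449716) = 87829/449716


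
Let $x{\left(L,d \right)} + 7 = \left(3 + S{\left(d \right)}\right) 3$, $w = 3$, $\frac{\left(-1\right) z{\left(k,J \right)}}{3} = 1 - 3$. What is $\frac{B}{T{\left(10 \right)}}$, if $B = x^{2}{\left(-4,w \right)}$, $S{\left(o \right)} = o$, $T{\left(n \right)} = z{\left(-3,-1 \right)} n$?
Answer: $\frac{121}{60} \approx 2.0167$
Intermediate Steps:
$z{\left(k,J \right)} = 6$ ($z{\left(k,J \right)} = - 3 \left(1 - 3\right) = \left(-3\right) \left(-2\right) = 6$)
$T{\left(n \right)} = 6 n$
$x{\left(L,d \right)} = 2 + 3 d$ ($x{\left(L,d \right)} = -7 + \left(3 + d\right) 3 = -7 + \left(9 + 3 d\right) = 2 + 3 d$)
$B = 121$ ($B = \left(2 + 3 \cdot 3\right)^{2} = \left(2 + 9\right)^{2} = 11^{2} = 121$)
$\frac{B}{T{\left(10 \right)}} = \frac{121}{6 \cdot 10} = \frac{121}{60}$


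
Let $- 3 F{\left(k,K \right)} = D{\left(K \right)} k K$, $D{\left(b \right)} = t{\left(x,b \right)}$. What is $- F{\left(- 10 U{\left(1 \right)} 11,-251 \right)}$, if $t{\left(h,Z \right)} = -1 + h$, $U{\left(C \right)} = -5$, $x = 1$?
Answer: $0$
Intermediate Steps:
$D{\left(b \right)} = 0$ ($D{\left(b \right)} = -1 + 1 = 0$)
$F{\left(k,K \right)} = 0$ ($F{\left(k,K \right)} = - \frac{0 k K}{3} = - \frac{0 K}{3} = \left(- \frac{1}{3}\right) 0 = 0$)
$- F{\left(- 10 U{\left(1 \right)} 11,-251 \right)} = \left(-1\right) 0 = 0$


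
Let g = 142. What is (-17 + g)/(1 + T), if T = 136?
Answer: 125/137 ≈ 0.91241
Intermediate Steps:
(-17 + g)/(1 + T) = (-17 + 142)/(1 + 136) = 125/137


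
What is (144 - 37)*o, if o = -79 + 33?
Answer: -4922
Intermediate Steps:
o = -46
(144 - 37)*o = (144 - 37)*(-46) = 107*(-46) = -4922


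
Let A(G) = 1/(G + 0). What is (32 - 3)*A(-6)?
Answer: -29/6 ≈ -4.8333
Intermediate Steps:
A(G) = 1/G
(32 - 3)*A(-6) = (32 - 3)/(-6) = 29*(-⅙) = -29/6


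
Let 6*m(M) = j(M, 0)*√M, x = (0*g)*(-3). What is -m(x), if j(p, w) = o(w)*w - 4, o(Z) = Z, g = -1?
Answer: 0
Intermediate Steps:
j(p, w) = -4 + w² (j(p, w) = w*w - 4 = w² - 4 = -4 + w²)
x = 0 (x = (0*(-1))*(-3) = 0*(-3) = 0)
m(M) = -2*√M/3 (m(M) = ((-4 + 0²)*√M)/6 = ((-4 + 0)*√M)/6 = (-4*√M)/6 = -2*√M/3)
-m(x) = -(-2)*√0/3 = -(-2)*0/3 = -1*0 = 0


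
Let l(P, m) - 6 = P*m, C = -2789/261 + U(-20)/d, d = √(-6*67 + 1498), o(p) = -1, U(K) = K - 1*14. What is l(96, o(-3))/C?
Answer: 3590145828/422325557 - 20845026*√274/422325557 ≈ 7.6839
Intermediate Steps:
U(K) = -14 + K (U(K) = K - 14 = -14 + K)
d = 2*√274 (d = √(-402 + 1498) = √1096 = 2*√274 ≈ 33.106)
C = -2789/261 - 17*√274/274 (C = -2789/261 + (-14 - 20)/((2*√274)) = -2789*1/261 - 17*√274/274 = -2789/261 - 17*√274/274 ≈ -11.713)
l(P, m) = 6 + P*m
l(96, o(-3))/C = (6 + 96*(-1))/(-2789/261 - 17*√274/274) = (6 - 96)/(-2789/261 - 17*√274/274) = -90/(-2789/261 - 17*√274/274)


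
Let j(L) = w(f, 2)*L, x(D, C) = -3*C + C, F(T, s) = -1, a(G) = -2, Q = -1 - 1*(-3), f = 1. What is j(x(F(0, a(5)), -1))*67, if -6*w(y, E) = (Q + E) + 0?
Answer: -268/3 ≈ -89.333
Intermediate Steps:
Q = 2 (Q = -1 + 3 = 2)
x(D, C) = -2*C
w(y, E) = -⅓ - E/6 (w(y, E) = -((2 + E) + 0)/6 = -(2 + E)/6 = -⅓ - E/6)
j(L) = -2*L/3 (j(L) = (-⅓ - ⅙*2)*L = (-⅓ - ⅓)*L = -2*L/3)
j(x(F(0, a(5)), -1))*67 = -(-4)*(-1)/3*67 = -⅔*2*67 = -4/3*67 = -268/3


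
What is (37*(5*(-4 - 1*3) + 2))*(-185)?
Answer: 225885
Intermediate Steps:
(37*(5*(-4 - 1*3) + 2))*(-185) = (37*(5*(-4 - 3) + 2))*(-185) = (37*(5*(-7) + 2))*(-185) = (37*(-35 + 2))*(-185) = (37*(-33))*(-185) = -1221*(-185) = 225885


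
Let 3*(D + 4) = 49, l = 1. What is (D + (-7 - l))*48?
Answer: 208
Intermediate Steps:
D = 37/3 (D = -4 + (1/3)*49 = -4 + 49/3 = 37/3 ≈ 12.333)
(D + (-7 - l))*48 = (37/3 + (-7 - 1*1))*48 = (37/3 + (-7 - 1))*48 = (37/3 - 8)*48 = (13/3)*48 = 208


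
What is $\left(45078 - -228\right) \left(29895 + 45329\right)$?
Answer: $3408098544$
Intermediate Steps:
$\left(45078 - -228\right) \left(29895 + 45329\right) = \left(45078 + \left(-20472 + 20700\right)\right) 75224 = \left(45078 + 228\right) 75224 = 45306 \cdot 75224 = 3408098544$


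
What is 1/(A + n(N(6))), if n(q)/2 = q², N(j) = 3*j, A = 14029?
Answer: 1/14677 ≈ 6.8134e-5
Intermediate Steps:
n(q) = 2*q²
1/(A + n(N(6))) = 1/(14029 + 2*(3*6)²) = 1/(14029 + 2*18²) = 1/(14029 + 2*324) = 1/(14029 + 648) = 1/14677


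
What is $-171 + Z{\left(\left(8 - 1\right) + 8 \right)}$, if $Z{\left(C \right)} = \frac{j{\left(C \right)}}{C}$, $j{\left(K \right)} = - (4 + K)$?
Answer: $- \frac{2584}{15} \approx -172.27$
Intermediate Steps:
$j{\left(K \right)} = -4 - K$
$Z{\left(C \right)} = \frac{-4 - C}{C}$
$-171 + Z{\left(\left(8 - 1\right) + 8 \right)} = -171 + \frac{-4 - \left(\left(8 - 1\right) + 8\right)}{\left(8 - 1\right) + 8} = -171 + \frac{-4 - \left(7 + 8\right)}{7 + 8} = -171 + \frac{-4 - 15}{15} = -171 + \frac{1}{15} \left(-19\right) = -171 - \frac{19}{15} = - \frac{2584}{15}$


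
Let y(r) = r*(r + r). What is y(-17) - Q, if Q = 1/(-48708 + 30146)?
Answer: 10728837/18562 ≈ 578.00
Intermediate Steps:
y(r) = 2*r² (y(r) = r*(2*r) = 2*r²)
Q = -1/18562 (Q = 1/(-18562) = -1/18562 ≈ -5.3874e-5)
y(-17) - Q = 2*(-17)² - 1*(-1/18562) = 2*289 + 1/18562 = 578 + 1/18562 = 10728837/18562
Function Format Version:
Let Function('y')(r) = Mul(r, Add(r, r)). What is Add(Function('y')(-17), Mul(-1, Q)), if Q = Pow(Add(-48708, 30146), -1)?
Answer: Rational(10728837, 18562) ≈ 578.00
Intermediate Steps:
Function('y')(r) = Mul(2, Pow(r, 2)) (Function('y')(r) = Mul(r, Mul(2, r)) = Mul(2, Pow(r, 2)))
Q = Rational(-1, 18562) (Q = Pow(-18562, -1) = Rational(-1, 18562) ≈ -5.3874e-5)
Add(Function('y')(-17), Mul(-1, Q)) = Add(Mul(2, Pow(-17, 2)), Mul(-1, Rational(-1, 18562))) = Add(Mul(2, 289), Rational(1, 18562)) = Add(578, Rational(1, 18562)) = Rational(10728837, 18562)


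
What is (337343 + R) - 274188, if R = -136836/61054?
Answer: 275409181/4361 ≈ 63153.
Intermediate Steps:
R = -9774/4361 (R = -136836*1/61054 = -9774/4361 ≈ -2.2412)
(337343 + R) - 274188 = (337343 - 9774/4361) - 274188 = 1471143049/4361 - 274188 = 275409181/4361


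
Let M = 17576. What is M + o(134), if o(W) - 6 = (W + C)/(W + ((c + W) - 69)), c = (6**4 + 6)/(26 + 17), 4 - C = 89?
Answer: 173343045/9859 ≈ 17582.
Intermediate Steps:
C = -85 (C = 4 - 1*89 = 4 - 89 = -85)
c = 1302/43 (c = (1296 + 6)/43 = 1302*(1/43) = 1302/43 ≈ 30.279)
o(W) = 6 + (-85 + W)/(-1665/43 + 2*W) (o(W) = 6 + (W - 85)/(W + ((1302/43 + W) - 69)) = 6 + (-85 + W)/(W + (-1665/43 + W)) = 6 + (-85 + W)/(-1665/43 + 2*W))
M + o(134) = 17576 + (-13645 + 559*134)/(-1665 + 86*134) = 17576 + (-13645 + 74906)/(-1665 + 11524) = 17576 + 61261/9859 = 173343045/9859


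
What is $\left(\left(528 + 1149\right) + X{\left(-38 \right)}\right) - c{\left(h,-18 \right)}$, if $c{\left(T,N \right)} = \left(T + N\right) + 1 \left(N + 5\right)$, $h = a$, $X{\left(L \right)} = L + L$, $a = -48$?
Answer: $1680$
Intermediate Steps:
$X{\left(L \right)} = 2 L$
$h = -48$
$c{\left(T,N \right)} = 5 + T + 2 N$ ($c{\left(T,N \right)} = \left(N + T\right) + 1 \left(5 + N\right) = \left(N + T\right) + \left(5 + N\right) = 5 + T + 2 N$)
$\left(\left(528 + 1149\right) + X{\left(-38 \right)}\right) - c{\left(h,-18 \right)} = \left(\left(528 + 1149\right) + 2 \left(-38\right)\right) - \left(5 - 48 + 2 \left(-18\right)\right) = \left(1677 - 76\right) - \left(5 - 48 - 36\right) = 1601 - -79 = 1601 + 79 = 1680$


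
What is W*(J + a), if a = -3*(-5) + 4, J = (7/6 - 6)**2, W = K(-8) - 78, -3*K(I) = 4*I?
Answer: -154025/54 ≈ -2852.3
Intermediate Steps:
K(I) = -4*I/3
W = -202/3 (W = -4/3*(-8) - 78 = 32/3 - 78 = -202/3 ≈ -67.333)
J = 841/36 (J = (7*(1/6) - 6)**2 = (7/6 - 6)**2 = (-29/6)**2 = 841/36 ≈ 23.361)
a = 19 (a = 15 + 4 = 19)
W*(J + a) = -202*(841/36 + 19)/3 = -202/3*1525/36 = -154025/54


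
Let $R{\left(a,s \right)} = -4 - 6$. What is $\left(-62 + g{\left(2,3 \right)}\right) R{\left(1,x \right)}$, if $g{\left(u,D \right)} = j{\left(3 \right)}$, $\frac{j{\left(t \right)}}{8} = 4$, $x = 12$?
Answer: $300$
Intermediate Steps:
$j{\left(t \right)} = 32$ ($j{\left(t \right)} = 8 \cdot 4 = 32$)
$g{\left(u,D \right)} = 32$
$R{\left(a,s \right)} = -10$
$\left(-62 + g{\left(2,3 \right)}\right) R{\left(1,x \right)} = \left(-62 + 32\right) \left(-10\right) = \left(-30\right) \left(-10\right) = 300$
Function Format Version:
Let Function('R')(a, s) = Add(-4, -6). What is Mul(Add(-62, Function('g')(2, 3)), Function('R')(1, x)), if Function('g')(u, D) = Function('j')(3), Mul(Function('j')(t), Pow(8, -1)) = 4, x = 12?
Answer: 300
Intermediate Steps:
Function('j')(t) = 32 (Function('j')(t) = Mul(8, 4) = 32)
Function('g')(u, D) = 32
Function('R')(a, s) = -10
Mul(Add(-62, Function('g')(2, 3)), Function('R')(1, x)) = Mul(Add(-62, 32), -10) = Mul(-30, -10) = 300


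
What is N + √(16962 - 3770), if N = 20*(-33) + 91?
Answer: -569 + 2*√3298 ≈ -454.14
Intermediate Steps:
N = -569 (N = -660 + 91 = -569)
N + √(16962 - 3770) = -569 + √(16962 - 3770) = -569 + √13192 = -569 + 2*√3298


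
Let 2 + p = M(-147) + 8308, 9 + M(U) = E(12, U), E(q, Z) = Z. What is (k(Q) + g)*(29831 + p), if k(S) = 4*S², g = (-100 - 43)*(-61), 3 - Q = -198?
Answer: 6469189787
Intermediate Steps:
Q = 201 (Q = 3 - 1*(-198) = 3 + 198 = 201)
M(U) = -9 + U
g = 8723 (g = -143*(-61) = 8723)
p = 8150 (p = -2 + ((-9 - 147) + 8308) = -2 + (-156 + 8308) = -2 + 8152 = 8150)
(k(Q) + g)*(29831 + p) = (4*201² + 8723)*(29831 + 8150) = (4*40401 + 8723)*37981 = (161604 + 8723)*37981 = 170327*37981 = 6469189787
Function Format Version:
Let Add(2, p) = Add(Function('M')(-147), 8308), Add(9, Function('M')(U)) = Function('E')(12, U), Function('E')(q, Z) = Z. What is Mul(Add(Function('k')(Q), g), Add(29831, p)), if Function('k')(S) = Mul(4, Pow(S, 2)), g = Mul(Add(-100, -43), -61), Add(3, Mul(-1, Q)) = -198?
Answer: 6469189787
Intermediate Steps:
Q = 201 (Q = Add(3, Mul(-1, -198)) = Add(3, 198) = 201)
Function('M')(U) = Add(-9, U)
g = 8723 (g = Mul(-143, -61) = 8723)
p = 8150 (p = Add(-2, Add(Add(-9, -147), 8308)) = Add(-2, Add(-156, 8308)) = Add(-2, 8152) = 8150)
Mul(Add(Function('k')(Q), g), Add(29831, p)) = Mul(Add(Mul(4, Pow(201, 2)), 8723), Add(29831, 8150)) = Mul(Add(Mul(4, 40401), 8723), 37981) = Mul(Add(161604, 8723), 37981) = Mul(170327, 37981) = 6469189787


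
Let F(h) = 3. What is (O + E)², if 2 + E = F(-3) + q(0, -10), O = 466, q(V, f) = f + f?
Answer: 199809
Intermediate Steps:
q(V, f) = 2*f
E = -19 (E = -2 + (3 + 2*(-10)) = -2 + (3 - 20) = -2 - 17 = -19)
(O + E)² = (466 - 19)² = 447² = 199809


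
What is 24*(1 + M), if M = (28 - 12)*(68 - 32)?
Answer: 13848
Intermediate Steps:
M = 576 (M = 16*36 = 576)
24*(1 + M) = 24*(1 + 576) = 24*577 = 13848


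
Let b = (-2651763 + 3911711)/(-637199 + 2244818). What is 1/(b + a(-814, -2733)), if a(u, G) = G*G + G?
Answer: 1607619/12003378550112 ≈ 1.3393e-7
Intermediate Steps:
a(u, G) = G + G² (a(u, G) = G² + G = G + G²)
b = 1259948/1607619 ≈ 0.78374
1/(b + a(-814, -2733)) = 1/(1259948/1607619 - 2733*(1 - 2733)) = 1/(1259948/1607619 - 2733*(-2732)) = 1/(1259948/1607619 + 7466556) = 1/(12003378550112/1607619) = 1607619/12003378550112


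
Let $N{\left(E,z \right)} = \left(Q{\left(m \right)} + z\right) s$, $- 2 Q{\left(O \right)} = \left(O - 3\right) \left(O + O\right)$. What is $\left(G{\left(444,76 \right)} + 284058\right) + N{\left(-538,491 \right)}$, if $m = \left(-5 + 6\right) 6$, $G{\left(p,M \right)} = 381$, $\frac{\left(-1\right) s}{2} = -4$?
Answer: $288223$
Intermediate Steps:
$s = 8$ ($s = \left(-2\right) \left(-4\right) = 8$)
$m = 6$ ($m = 1 \cdot 6 = 6$)
$Q{\left(O \right)} = - O \left(-3 + O\right)$ ($Q{\left(O \right)} = - \frac{\left(O - 3\right) \left(O + O\right)}{2} = - \frac{\left(-3 + O\right) 2 O}{2} = - \frac{2 O \left(-3 + O\right)}{2} = - O \left(-3 + O\right)$)
$N{\left(E,z \right)} = -144 + 8 z$ ($N{\left(E,z \right)} = \left(6 \left(3 - 6\right) + z\right) 8 = \left(6 \left(-3\right) + z\right) 8 = \left(-18 + z\right) 8 = -144 + 8 z$)
$\left(G{\left(444,76 \right)} + 284058\right) + N{\left(-538,491 \right)} = \left(381 + 284058\right) + \left(-144 + 8 \cdot 491\right) = 284439 + \left(-144 + 3928\right) = 284439 + 3784 = 288223$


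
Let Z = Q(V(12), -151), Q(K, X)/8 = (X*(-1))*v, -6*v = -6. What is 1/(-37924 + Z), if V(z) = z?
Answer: -1/36716 ≈ -2.7236e-5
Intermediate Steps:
v = 1 (v = -⅙*(-6) = 1)
Q(K, X) = -8*X (Q(K, X) = 8*((X*(-1))*1) = 8*(-X*1) = 8*(-X) = -8*X)
Z = 1208 (Z = -8*(-151) = 1208)
1/(-37924 + Z) = 1/(-37924 + 1208) = 1/(-36716) = -1/36716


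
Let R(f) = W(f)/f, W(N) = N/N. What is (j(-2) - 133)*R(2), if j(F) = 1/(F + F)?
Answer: -533/8 ≈ -66.625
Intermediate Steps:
W(N) = 1
j(F) = 1/(2*F)
R(f) = 1/f
(j(-2) - 133)*R(2) = ((½)/(-2) - 133)/2 = ((½)*(-½) - 133)*(½) = (-¼ - 133)*(½) = -533/4*½ = -533/8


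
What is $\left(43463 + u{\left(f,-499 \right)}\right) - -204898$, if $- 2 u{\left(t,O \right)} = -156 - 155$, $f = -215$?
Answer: $\frac{497033}{2} \approx 2.4852 \cdot 10^{5}$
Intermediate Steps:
$u{\left(t,O \right)} = \frac{311}{2}$ ($u{\left(t,O \right)} = - \frac{-156 - 155}{2} = \left(- \frac{1}{2}\right) \left(-311\right) = \frac{311}{2}$)
$\left(43463 + u{\left(f,-499 \right)}\right) - -204898 = \left(43463 + \frac{311}{2}\right) - -204898 = \frac{87237}{2} + 204898 = \frac{497033}{2}$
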